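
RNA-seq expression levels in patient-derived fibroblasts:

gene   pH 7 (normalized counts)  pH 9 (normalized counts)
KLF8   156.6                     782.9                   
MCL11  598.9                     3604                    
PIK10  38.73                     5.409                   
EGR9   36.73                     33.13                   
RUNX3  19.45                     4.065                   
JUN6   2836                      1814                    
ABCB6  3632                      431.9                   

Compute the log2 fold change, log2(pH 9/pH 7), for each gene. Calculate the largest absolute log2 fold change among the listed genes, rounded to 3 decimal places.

log2(782.9/156.6) = 2.322  (KLF8)
log2(3604/598.9) = 2.589  (MCL11)
log2(5.409/38.73) = -2.840  (PIK10)
log2(33.13/36.73) = -0.149  (EGR9)
log2(4.065/19.45) = -2.258  (RUNX3)
log2(1814/2836) = -0.645  (JUN6)
log2(431.9/3632) = -3.072  (ABCB6)
The largest magnitude belongs to ABCB6.

3.072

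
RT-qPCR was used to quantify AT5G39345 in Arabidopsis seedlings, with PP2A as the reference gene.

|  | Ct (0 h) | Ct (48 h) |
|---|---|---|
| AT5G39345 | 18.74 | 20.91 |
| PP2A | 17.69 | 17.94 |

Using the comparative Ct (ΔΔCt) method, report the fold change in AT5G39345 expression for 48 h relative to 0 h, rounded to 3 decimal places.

ΔCt(0 h) = 18.740 − 17.690 = 1.050
ΔCt(48 h) = 20.910 − 17.940 = 2.970
ΔΔCt = 2.970 − 1.050 = 1.920
Fold change = 2^(−1.920) = 0.2643

0.264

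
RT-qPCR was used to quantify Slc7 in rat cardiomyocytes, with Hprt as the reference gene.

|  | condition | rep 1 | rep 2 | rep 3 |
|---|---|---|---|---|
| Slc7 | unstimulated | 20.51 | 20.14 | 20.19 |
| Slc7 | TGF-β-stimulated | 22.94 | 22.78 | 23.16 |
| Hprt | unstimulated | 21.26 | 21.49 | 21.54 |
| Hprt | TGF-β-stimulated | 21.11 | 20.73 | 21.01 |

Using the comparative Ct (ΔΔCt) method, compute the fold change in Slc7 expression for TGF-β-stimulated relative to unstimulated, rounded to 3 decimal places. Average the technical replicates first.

Mean Ct: Slc7 unstimulated 20.280; Slc7 TGF-β-stimulated 22.960; Hprt unstimulated 21.430; Hprt TGF-β-stimulated 20.950
ΔCt(unstimulated) = 20.280 − 21.430 = -1.150
ΔCt(TGF-β-stimulated) = 22.960 − 20.950 = 2.010
ΔΔCt = 2.010 − (-1.150) = 3.160
Fold change = 2^(−3.160) = 0.1119

0.112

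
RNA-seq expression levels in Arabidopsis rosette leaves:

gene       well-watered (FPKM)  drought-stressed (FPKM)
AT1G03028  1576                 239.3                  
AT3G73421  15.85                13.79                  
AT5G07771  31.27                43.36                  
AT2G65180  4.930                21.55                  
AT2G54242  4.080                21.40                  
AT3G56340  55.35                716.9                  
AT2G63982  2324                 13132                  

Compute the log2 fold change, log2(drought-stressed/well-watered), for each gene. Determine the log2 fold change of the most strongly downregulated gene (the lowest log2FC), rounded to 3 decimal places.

log2(239.3/1576) = -2.719  (AT1G03028)
log2(13.79/15.85) = -0.201  (AT3G73421)
log2(43.36/31.27) = 0.472  (AT5G07771)
log2(21.55/4.930) = 2.128  (AT2G65180)
log2(21.40/4.080) = 2.391  (AT2G54242)
log2(716.9/55.35) = 3.695  (AT3G56340)
log2(13132/2324) = 2.498  (AT2G63982)
AT1G03028 is most strongly downregulated.

-2.719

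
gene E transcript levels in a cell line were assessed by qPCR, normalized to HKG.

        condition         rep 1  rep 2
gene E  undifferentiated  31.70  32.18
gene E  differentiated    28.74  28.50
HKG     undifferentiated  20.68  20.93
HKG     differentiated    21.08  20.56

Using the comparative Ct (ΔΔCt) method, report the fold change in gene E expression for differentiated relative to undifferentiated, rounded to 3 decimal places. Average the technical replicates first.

10.091

Mean Ct: gene E undifferentiated 31.940; gene E differentiated 28.620; HKG undifferentiated 20.805; HKG differentiated 20.820
ΔCt(undifferentiated) = 31.940 − 20.805 = 11.135
ΔCt(differentiated) = 28.620 − 20.820 = 7.800
ΔΔCt = 7.800 − 11.135 = -3.335
Fold change = 2^(−(-3.335)) = 2^3.335 = 10.0910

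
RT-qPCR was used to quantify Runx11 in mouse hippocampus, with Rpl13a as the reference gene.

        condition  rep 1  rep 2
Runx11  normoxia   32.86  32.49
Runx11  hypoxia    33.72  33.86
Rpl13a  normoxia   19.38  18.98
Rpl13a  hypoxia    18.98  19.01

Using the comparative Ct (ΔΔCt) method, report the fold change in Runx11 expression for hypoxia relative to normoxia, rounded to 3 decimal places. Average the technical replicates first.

Mean Ct: Runx11 normoxia 32.675; Runx11 hypoxia 33.790; Rpl13a normoxia 19.180; Rpl13a hypoxia 18.995
ΔCt(normoxia) = 32.675 − 19.180 = 13.495
ΔCt(hypoxia) = 33.790 − 18.995 = 14.795
ΔΔCt = 14.795 − 13.495 = 1.300
Fold change = 2^(−1.300) = 0.4061

0.406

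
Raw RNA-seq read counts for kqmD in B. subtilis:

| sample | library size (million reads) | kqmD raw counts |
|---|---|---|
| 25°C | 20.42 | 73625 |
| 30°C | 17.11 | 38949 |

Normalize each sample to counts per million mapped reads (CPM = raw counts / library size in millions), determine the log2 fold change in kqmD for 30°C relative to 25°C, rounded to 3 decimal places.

-0.663

CPM(25°C) = 73625 / 20.42 = 3605.5338
CPM(30°C) = 38949 / 17.11 = 2276.3881
Fold change = 2276.3881 / 3605.5338 = 0.63136
log2(0.63136) = -0.6635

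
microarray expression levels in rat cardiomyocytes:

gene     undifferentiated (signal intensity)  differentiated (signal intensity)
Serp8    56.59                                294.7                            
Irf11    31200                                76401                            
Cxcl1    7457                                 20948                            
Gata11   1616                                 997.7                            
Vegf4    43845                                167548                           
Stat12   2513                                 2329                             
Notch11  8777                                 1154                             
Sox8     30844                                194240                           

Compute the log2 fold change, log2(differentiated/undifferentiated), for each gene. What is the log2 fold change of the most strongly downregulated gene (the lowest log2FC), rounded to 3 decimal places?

log2(294.7/56.59) = 2.381  (Serp8)
log2(76401/31200) = 1.292  (Irf11)
log2(20948/7457) = 1.490  (Cxcl1)
log2(997.7/1616) = -0.696  (Gata11)
log2(167548/43845) = 1.934  (Vegf4)
log2(2329/2513) = -0.110  (Stat12)
log2(1154/8777) = -2.927  (Notch11)
log2(194240/30844) = 2.655  (Sox8)
Notch11 is most strongly downregulated.

-2.927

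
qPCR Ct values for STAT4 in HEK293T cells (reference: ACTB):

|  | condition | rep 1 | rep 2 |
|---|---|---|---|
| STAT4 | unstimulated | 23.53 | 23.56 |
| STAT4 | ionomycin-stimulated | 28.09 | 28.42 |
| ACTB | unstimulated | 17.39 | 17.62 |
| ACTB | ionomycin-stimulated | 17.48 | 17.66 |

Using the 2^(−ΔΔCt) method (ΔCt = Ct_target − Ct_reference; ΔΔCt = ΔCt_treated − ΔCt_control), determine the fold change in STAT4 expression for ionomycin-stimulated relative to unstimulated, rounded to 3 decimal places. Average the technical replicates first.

0.040

Mean Ct: STAT4 unstimulated 23.545; STAT4 ionomycin-stimulated 28.255; ACTB unstimulated 17.505; ACTB ionomycin-stimulated 17.570
ΔCt(unstimulated) = 23.545 − 17.505 = 6.040
ΔCt(ionomycin-stimulated) = 28.255 − 17.570 = 10.685
ΔΔCt = 10.685 − 6.040 = 4.645
Fold change = 2^(−4.645) = 0.0400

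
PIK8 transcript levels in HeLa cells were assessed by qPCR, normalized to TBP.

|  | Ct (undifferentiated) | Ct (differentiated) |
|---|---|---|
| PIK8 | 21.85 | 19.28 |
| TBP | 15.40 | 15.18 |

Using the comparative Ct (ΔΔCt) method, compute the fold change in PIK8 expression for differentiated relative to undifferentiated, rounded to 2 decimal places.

ΔCt(undifferentiated) = 21.850 − 15.400 = 6.450
ΔCt(differentiated) = 19.280 − 15.180 = 4.100
ΔΔCt = 4.100 − 6.450 = -2.350
Fold change = 2^(−(-2.350)) = 2^2.350 = 5.098

5.10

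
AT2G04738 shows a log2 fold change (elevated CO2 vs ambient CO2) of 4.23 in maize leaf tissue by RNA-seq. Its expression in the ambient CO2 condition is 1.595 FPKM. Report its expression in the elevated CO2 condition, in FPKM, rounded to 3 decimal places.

Fold change = 2^(4.23) = 18.7654
elevated CO2 expression = 1.595 × 18.7654 = 29.931

29.931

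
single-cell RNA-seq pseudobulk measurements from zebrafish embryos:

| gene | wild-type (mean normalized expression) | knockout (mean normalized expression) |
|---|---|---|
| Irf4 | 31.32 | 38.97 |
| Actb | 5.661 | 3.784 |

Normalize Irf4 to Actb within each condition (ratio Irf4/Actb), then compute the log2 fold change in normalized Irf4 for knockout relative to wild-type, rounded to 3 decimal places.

0.896

Irf4/Actb (wild-type) = 31.32 / 5.661 = 5.5326
Irf4/Actb (knockout) = 38.97 / 3.784 = 10.299
Fold change = 10.299 / 5.5326 = 1.8614
log2(1.8614) = 0.8964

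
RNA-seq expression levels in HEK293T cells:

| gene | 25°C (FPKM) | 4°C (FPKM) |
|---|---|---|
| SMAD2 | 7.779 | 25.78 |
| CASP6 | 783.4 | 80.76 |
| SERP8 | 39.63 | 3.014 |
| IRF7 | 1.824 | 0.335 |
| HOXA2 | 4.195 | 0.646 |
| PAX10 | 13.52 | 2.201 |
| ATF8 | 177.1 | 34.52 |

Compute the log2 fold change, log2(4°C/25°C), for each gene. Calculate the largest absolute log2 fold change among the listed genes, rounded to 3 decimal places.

3.717

log2(25.78/7.779) = 1.729  (SMAD2)
log2(80.76/783.4) = -3.278  (CASP6)
log2(3.014/39.63) = -3.717  (SERP8)
log2(0.335/1.824) = -2.445  (IRF7)
log2(0.646/4.195) = -2.699  (HOXA2)
log2(2.201/13.52) = -2.619  (PAX10)
log2(34.52/177.1) = -2.359  (ATF8)
The largest magnitude belongs to SERP8.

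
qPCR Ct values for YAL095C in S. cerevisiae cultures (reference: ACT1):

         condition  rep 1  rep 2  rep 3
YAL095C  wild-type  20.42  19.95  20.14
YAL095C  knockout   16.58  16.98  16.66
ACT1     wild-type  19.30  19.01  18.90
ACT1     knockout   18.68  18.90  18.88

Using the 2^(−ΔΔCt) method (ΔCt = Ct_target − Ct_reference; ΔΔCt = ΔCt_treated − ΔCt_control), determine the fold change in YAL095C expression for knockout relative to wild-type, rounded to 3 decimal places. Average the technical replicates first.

9.063

Mean Ct: YAL095C wild-type 20.170; YAL095C knockout 16.740; ACT1 wild-type 19.070; ACT1 knockout 18.820
ΔCt(wild-type) = 20.170 − 19.070 = 1.100
ΔCt(knockout) = 16.740 − 18.820 = -2.080
ΔΔCt = -2.080 − 1.100 = -3.180
Fold change = 2^(−(-3.180)) = 2^3.180 = 9.0631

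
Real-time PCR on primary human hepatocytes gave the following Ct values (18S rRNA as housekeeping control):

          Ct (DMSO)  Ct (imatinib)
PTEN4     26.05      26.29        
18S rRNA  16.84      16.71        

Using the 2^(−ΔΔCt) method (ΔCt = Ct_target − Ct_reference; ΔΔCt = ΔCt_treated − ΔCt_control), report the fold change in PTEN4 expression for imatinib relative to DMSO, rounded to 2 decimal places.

ΔCt(DMSO) = 26.050 − 16.840 = 9.210
ΔCt(imatinib) = 26.290 − 16.710 = 9.580
ΔΔCt = 9.580 − 9.210 = 0.370
Fold change = 2^(−0.370) = 0.774

0.77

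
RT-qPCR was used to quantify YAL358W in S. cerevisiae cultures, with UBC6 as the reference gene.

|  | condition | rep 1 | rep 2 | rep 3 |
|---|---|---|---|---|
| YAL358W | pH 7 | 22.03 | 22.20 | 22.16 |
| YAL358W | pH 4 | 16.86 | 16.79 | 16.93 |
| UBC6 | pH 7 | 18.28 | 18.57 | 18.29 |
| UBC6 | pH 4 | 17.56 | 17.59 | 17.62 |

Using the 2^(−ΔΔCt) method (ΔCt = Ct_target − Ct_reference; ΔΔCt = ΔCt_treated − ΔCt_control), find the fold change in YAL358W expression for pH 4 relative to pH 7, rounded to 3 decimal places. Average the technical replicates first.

Mean Ct: YAL358W pH 7 22.130; YAL358W pH 4 16.860; UBC6 pH 7 18.380; UBC6 pH 4 17.590
ΔCt(pH 7) = 22.130 − 18.380 = 3.750
ΔCt(pH 4) = 16.860 − 17.590 = -0.730
ΔΔCt = -0.730 − 3.750 = -4.480
Fold change = 2^(−(-4.480)) = 2^4.480 = 22.3159

22.316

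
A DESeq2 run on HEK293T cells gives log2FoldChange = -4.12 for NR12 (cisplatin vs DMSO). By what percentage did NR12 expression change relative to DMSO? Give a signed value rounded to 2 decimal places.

-94.25%

Fold change = 2^(-4.12) = 0.0575
Percent change = (FC − 1) × 100% = (0.0575 − 1) × 100 = -94.25%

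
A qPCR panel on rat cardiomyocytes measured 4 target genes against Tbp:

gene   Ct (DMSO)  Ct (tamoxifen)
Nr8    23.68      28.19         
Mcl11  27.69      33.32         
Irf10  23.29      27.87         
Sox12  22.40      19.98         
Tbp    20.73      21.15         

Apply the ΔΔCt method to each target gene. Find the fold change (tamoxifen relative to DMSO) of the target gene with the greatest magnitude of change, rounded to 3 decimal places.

0.027

Nr8: ΔΔCt = (28.19−21.15) − (23.68−20.73) = 7.04 − 2.95 = 4.09; fold change = 2^-4.09 = 0.059
Mcl11: ΔΔCt = (33.32−21.15) − (27.69−20.73) = 12.17 − 6.96 = 5.21; fold change = 2^-5.21 = 0.027
Irf10: ΔΔCt = (27.87−21.15) − (23.29−20.73) = 6.72 − 2.56 = 4.16; fold change = 2^-4.16 = 0.056
Sox12: ΔΔCt = (19.98−21.15) − (22.40−20.73) = -1.17 − 1.67 = -2.84; fold change = 2^2.84 = 7.160
Mcl11 has the largest |ΔΔCt| = 5.21.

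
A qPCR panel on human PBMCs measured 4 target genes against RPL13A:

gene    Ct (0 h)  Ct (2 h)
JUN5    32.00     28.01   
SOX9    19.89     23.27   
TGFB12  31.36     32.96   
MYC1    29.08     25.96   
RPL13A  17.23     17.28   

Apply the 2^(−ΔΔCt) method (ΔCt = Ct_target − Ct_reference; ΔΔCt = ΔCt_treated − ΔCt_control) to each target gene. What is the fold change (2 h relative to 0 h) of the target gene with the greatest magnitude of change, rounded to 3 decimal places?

16.450

JUN5: ΔΔCt = (28.01−17.28) − (32.00−17.23) = 10.73 − 14.77 = -4.04; fold change = 2^4.04 = 16.450
SOX9: ΔΔCt = (23.27−17.28) − (19.89−17.23) = 5.99 − 2.66 = 3.33; fold change = 2^-3.33 = 0.099
TGFB12: ΔΔCt = (32.96−17.28) − (31.36−17.23) = 15.68 − 14.13 = 1.55; fold change = 2^-1.55 = 0.342
MYC1: ΔΔCt = (25.96−17.28) − (29.08−17.23) = 8.68 − 11.85 = -3.17; fold change = 2^3.17 = 9.000
JUN5 has the largest |ΔΔCt| = 4.04.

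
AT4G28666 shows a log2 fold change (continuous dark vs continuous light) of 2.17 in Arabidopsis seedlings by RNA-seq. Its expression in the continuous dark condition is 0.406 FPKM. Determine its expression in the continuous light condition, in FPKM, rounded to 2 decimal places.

0.09

Fold change = 2^(2.17) = 4.5002
continuous light expression = 0.406 / 4.5002 = 0.09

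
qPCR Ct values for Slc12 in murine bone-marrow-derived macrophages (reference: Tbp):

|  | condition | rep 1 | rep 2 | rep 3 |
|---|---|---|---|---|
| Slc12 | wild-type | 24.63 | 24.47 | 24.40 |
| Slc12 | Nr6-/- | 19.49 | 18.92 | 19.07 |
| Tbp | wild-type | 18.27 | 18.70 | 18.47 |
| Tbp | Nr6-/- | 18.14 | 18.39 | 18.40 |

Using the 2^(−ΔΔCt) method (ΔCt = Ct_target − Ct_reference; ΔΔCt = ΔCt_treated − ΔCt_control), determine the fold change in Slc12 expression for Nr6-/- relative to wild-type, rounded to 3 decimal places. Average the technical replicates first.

Mean Ct: Slc12 wild-type 24.500; Slc12 Nr6-/- 19.160; Tbp wild-type 18.480; Tbp Nr6-/- 18.310
ΔCt(wild-type) = 24.500 − 18.480 = 6.020
ΔCt(Nr6-/-) = 19.160 − 18.310 = 0.850
ΔΔCt = 0.850 − 6.020 = -5.170
Fold change = 2^(−(-5.170)) = 2^5.170 = 36.0019

36.002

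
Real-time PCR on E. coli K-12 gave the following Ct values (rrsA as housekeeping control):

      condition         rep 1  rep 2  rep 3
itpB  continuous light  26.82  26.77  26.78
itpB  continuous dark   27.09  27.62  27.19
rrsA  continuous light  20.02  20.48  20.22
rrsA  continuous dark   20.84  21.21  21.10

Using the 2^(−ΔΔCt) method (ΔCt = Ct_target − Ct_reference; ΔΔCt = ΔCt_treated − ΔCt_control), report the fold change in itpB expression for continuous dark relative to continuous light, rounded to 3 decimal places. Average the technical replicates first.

1.231

Mean Ct: itpB continuous light 26.790; itpB continuous dark 27.300; rrsA continuous light 20.240; rrsA continuous dark 21.050
ΔCt(continuous light) = 26.790 − 20.240 = 6.550
ΔCt(continuous dark) = 27.300 − 21.050 = 6.250
ΔΔCt = 6.250 − 6.550 = -0.300
Fold change = 2^(−(-0.300)) = 2^0.300 = 1.2311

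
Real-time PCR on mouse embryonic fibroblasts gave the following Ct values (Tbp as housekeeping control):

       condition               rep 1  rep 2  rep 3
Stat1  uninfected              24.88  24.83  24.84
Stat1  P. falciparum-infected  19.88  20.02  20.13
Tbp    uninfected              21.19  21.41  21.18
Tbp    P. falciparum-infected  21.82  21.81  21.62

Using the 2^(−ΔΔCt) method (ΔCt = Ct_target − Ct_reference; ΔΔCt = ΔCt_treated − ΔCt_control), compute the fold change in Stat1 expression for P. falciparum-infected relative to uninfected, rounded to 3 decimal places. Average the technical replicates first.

40.224

Mean Ct: Stat1 uninfected 24.850; Stat1 P. falciparum-infected 20.010; Tbp uninfected 21.260; Tbp P. falciparum-infected 21.750
ΔCt(uninfected) = 24.850 − 21.260 = 3.590
ΔCt(P. falciparum-infected) = 20.010 − 21.750 = -1.740
ΔΔCt = -1.740 − 3.590 = -5.330
Fold change = 2^(−(-5.330)) = 2^5.330 = 40.2244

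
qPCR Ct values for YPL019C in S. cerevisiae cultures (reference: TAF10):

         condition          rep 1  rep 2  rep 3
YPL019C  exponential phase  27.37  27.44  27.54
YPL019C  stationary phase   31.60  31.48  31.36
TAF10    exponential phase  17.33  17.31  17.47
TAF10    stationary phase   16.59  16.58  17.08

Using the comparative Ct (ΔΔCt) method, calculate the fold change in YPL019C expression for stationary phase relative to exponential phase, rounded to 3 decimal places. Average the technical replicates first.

Mean Ct: YPL019C exponential phase 27.450; YPL019C stationary phase 31.480; TAF10 exponential phase 17.370; TAF10 stationary phase 16.750
ΔCt(exponential phase) = 27.450 − 17.370 = 10.080
ΔCt(stationary phase) = 31.480 − 16.750 = 14.730
ΔΔCt = 14.730 − 10.080 = 4.650
Fold change = 2^(−4.650) = 0.0398

0.040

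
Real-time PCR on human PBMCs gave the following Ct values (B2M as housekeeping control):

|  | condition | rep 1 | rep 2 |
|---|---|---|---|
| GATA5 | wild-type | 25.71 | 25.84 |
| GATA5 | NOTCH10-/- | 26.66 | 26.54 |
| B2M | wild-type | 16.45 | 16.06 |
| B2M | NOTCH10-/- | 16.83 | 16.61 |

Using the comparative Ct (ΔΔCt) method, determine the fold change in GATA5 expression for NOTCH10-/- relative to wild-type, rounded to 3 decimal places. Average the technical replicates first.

0.779

Mean Ct: GATA5 wild-type 25.775; GATA5 NOTCH10-/- 26.600; B2M wild-type 16.255; B2M NOTCH10-/- 16.720
ΔCt(wild-type) = 25.775 − 16.255 = 9.520
ΔCt(NOTCH10-/-) = 26.600 − 16.720 = 9.880
ΔΔCt = 9.880 − 9.520 = 0.360
Fold change = 2^(−0.360) = 0.7792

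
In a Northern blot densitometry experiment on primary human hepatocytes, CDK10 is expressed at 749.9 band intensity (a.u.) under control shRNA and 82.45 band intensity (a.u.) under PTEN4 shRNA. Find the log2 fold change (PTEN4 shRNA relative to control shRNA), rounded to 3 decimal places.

Fold change = 82.45 / 749.9 = 0.1099
log2(0.1099) = -3.1851

-3.185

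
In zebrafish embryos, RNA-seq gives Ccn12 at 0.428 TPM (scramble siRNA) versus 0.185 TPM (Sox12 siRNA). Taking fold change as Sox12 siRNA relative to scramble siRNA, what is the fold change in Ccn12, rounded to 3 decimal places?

0.432

Fold change = 0.185 / 0.428 = 0.4322
Ccn12 is downregulated.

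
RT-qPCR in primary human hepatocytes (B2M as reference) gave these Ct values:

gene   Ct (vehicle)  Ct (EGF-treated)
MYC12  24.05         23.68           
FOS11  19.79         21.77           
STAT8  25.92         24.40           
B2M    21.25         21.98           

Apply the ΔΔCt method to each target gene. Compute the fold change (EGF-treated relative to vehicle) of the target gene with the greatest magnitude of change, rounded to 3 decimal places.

MYC12: ΔΔCt = (23.68−21.98) − (24.05−21.25) = 1.70 − 2.80 = -1.10; fold change = 2^1.10 = 2.144
FOS11: ΔΔCt = (21.77−21.98) − (19.79−21.25) = -0.21 − (-1.46) = 1.25; fold change = 2^-1.25 = 0.420
STAT8: ΔΔCt = (24.40−21.98) − (25.92−21.25) = 2.42 − 4.67 = -2.25; fold change = 2^2.25 = 4.757
STAT8 has the largest |ΔΔCt| = 2.25.

4.757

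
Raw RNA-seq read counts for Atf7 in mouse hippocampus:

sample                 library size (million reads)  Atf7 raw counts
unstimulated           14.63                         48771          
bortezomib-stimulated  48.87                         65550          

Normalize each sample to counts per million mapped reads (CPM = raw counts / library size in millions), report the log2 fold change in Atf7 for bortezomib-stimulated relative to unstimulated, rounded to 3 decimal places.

-1.313

CPM(unstimulated) = 48771 / 14.63 = 3333.6295
CPM(bortezomib-stimulated) = 65550 / 48.87 = 1341.3137
Fold change = 1341.3137 / 3333.6295 = 0.40236
log2(0.40236) = -1.3134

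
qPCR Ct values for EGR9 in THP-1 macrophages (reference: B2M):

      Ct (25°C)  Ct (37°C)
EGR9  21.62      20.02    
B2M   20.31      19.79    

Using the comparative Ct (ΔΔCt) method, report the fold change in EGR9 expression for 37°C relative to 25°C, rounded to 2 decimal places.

ΔCt(25°C) = 21.620 − 20.310 = 1.310
ΔCt(37°C) = 20.020 − 19.790 = 0.230
ΔΔCt = 0.230 − 1.310 = -1.080
Fold change = 2^(−(-1.080)) = 2^1.080 = 2.114

2.11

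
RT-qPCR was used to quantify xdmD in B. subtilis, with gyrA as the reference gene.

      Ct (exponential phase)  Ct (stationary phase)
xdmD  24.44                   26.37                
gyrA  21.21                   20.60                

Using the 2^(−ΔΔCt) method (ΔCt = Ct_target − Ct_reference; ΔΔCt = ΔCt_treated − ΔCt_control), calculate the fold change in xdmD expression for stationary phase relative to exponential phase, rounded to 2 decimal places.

ΔCt(exponential phase) = 24.440 − 21.210 = 3.230
ΔCt(stationary phase) = 26.370 − 20.600 = 5.770
ΔΔCt = 5.770 − 3.230 = 2.540
Fold change = 2^(−2.540) = 0.172

0.17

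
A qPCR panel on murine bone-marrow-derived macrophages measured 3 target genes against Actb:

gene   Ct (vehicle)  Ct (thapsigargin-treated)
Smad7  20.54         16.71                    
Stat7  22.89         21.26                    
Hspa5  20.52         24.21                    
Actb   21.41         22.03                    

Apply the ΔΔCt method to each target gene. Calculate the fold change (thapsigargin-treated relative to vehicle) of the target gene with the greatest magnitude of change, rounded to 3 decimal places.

21.857

Smad7: ΔΔCt = (16.71−22.03) − (20.54−21.41) = -5.32 − (-0.87) = -4.45; fold change = 2^4.45 = 21.857
Stat7: ΔΔCt = (21.26−22.03) − (22.89−21.41) = -0.77 − 1.48 = -2.25; fold change = 2^2.25 = 4.757
Hspa5: ΔΔCt = (24.21−22.03) − (20.52−21.41) = 2.18 − (-0.89) = 3.07; fold change = 2^-3.07 = 0.119
Smad7 has the largest |ΔΔCt| = 4.45.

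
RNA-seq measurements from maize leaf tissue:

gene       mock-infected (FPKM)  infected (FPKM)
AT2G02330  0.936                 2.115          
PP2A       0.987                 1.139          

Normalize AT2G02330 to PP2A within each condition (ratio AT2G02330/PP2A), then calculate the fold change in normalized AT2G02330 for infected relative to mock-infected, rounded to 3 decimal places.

1.958

AT2G02330/PP2A (mock-infected) = 0.936 / 0.987 = 0.94833
AT2G02330/PP2A (infected) = 2.115 / 1.139 = 1.8569
Fold change = 1.8569 / 0.94833 = 1.9581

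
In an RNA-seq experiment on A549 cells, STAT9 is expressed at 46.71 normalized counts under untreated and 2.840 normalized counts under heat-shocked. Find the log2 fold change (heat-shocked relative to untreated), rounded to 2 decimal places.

Fold change = 2.840 / 46.71 = 0.0608
log2(0.0608) = -4.040

-4.04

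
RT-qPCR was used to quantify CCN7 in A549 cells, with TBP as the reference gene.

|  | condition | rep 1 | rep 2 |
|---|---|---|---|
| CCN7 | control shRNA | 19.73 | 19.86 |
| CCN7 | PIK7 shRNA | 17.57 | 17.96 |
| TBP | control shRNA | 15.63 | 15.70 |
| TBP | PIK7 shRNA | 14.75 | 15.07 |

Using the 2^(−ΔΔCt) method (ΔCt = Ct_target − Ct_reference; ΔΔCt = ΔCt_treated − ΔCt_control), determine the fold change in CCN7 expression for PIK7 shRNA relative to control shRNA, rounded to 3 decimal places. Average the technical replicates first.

Mean Ct: CCN7 control shRNA 19.795; CCN7 PIK7 shRNA 17.765; TBP control shRNA 15.665; TBP PIK7 shRNA 14.910
ΔCt(control shRNA) = 19.795 − 15.665 = 4.130
ΔCt(PIK7 shRNA) = 17.765 − 14.910 = 2.855
ΔΔCt = 2.855 − 4.130 = -1.275
Fold change = 2^(−(-1.275)) = 2^1.275 = 2.4200

2.420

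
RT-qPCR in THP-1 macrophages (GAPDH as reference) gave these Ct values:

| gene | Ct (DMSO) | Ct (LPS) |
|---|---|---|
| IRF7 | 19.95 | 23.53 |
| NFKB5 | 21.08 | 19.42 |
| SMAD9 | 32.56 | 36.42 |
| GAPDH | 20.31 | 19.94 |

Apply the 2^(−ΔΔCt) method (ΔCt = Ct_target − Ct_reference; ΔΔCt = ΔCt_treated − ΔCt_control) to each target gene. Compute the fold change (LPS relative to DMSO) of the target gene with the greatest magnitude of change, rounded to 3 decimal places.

0.053

IRF7: ΔΔCt = (23.53−19.94) − (19.95−20.31) = 3.59 − (-0.36) = 3.95; fold change = 2^-3.95 = 0.065
NFKB5: ΔΔCt = (19.42−19.94) − (21.08−20.31) = -0.52 − 0.77 = -1.29; fold change = 2^1.29 = 2.445
SMAD9: ΔΔCt = (36.42−19.94) − (32.56−20.31) = 16.48 − 12.25 = 4.23; fold change = 2^-4.23 = 0.053
SMAD9 has the largest |ΔΔCt| = 4.23.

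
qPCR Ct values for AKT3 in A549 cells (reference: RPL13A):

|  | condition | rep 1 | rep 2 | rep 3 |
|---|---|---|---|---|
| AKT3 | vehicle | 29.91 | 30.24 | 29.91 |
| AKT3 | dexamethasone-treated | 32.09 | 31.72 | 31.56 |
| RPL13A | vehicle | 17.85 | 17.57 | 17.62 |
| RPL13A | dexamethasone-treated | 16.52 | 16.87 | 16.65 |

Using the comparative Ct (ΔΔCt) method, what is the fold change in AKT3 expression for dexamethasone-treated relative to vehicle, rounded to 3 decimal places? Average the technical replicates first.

Mean Ct: AKT3 vehicle 30.020; AKT3 dexamethasone-treated 31.790; RPL13A vehicle 17.680; RPL13A dexamethasone-treated 16.680
ΔCt(vehicle) = 30.020 − 17.680 = 12.340
ΔCt(dexamethasone-treated) = 31.790 − 16.680 = 15.110
ΔΔCt = 15.110 − 12.340 = 2.770
Fold change = 2^(−2.770) = 0.1466

0.147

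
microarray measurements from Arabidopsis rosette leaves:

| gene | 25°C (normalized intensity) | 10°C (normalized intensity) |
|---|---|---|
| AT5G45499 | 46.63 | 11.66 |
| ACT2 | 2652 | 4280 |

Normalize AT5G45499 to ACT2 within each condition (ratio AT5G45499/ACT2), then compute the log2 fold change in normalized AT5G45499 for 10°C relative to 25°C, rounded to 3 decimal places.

-2.690

AT5G45499/ACT2 (25°C) = 46.63 / 2652 = 0.017583
AT5G45499/ACT2 (10°C) = 11.66 / 4280 = 0.0027243
Fold change = 0.0027243 / 0.017583 = 0.1549
log2(0.1549) = -2.6902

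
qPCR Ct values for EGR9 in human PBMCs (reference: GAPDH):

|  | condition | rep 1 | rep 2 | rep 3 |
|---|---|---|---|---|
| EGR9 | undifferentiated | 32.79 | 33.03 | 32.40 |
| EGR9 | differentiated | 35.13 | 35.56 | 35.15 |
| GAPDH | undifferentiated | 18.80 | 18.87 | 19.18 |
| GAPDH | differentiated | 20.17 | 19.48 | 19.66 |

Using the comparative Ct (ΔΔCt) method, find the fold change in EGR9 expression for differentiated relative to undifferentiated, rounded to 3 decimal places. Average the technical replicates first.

Mean Ct: EGR9 undifferentiated 32.740; EGR9 differentiated 35.280; GAPDH undifferentiated 18.950; GAPDH differentiated 19.770
ΔCt(undifferentiated) = 32.740 − 18.950 = 13.790
ΔCt(differentiated) = 35.280 − 19.770 = 15.510
ΔΔCt = 15.510 − 13.790 = 1.720
Fold change = 2^(−1.720) = 0.3035

0.304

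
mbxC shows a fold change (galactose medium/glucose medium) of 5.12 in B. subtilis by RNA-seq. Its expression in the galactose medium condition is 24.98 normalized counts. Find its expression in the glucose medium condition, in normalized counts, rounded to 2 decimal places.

glucose medium expression = 24.98 / 5.12 = 4.88

4.88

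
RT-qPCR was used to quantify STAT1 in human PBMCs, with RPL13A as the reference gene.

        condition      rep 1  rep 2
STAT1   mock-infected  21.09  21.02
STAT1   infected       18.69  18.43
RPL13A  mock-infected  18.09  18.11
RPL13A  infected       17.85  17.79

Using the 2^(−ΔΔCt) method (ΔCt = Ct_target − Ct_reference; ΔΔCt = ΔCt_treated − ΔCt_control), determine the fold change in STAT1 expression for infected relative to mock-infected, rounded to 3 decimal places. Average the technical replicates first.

4.643

Mean Ct: STAT1 mock-infected 21.055; STAT1 infected 18.560; RPL13A mock-infected 18.100; RPL13A infected 17.820
ΔCt(mock-infected) = 21.055 − 18.100 = 2.955
ΔCt(infected) = 18.560 − 17.820 = 0.740
ΔΔCt = 0.740 − 2.955 = -2.215
Fold change = 2^(−(-2.215)) = 2^2.215 = 4.6428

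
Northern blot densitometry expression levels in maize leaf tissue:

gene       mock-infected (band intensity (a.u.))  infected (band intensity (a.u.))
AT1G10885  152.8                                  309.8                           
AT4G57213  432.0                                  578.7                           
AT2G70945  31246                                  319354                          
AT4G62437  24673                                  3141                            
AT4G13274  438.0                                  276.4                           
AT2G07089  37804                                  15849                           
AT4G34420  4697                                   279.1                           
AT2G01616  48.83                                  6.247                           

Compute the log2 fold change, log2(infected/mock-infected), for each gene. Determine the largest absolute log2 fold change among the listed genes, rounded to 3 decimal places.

4.073

log2(309.8/152.8) = 1.020  (AT1G10885)
log2(578.7/432.0) = 0.422  (AT4G57213)
log2(319354/31246) = 3.353  (AT2G70945)
log2(3141/24673) = -2.974  (AT4G62437)
log2(276.4/438.0) = -0.664  (AT4G13274)
log2(15849/37804) = -1.254  (AT2G07089)
log2(279.1/4697) = -4.073  (AT4G34420)
log2(6.247/48.83) = -2.967  (AT2G01616)
The largest magnitude belongs to AT4G34420.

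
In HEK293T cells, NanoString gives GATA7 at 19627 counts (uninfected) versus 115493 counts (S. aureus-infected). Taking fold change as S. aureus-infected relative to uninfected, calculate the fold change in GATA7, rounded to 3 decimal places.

5.884

Fold change = 115493 / 19627 = 5.8844
GATA7 is upregulated.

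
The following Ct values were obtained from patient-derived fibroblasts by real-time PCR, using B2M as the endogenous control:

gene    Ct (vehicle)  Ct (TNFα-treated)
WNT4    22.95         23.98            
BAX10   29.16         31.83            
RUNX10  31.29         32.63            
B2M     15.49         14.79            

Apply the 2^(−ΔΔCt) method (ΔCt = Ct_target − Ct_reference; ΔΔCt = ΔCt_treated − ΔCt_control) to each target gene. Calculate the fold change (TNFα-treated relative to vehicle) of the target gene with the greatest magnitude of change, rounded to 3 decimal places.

WNT4: ΔΔCt = (23.98−14.79) − (22.95−15.49) = 9.19 − 7.46 = 1.73; fold change = 2^-1.73 = 0.301
BAX10: ΔΔCt = (31.83−14.79) − (29.16−15.49) = 17.04 − 13.67 = 3.37; fold change = 2^-3.37 = 0.097
RUNX10: ΔΔCt = (32.63−14.79) − (31.29−15.49) = 17.84 − 15.80 = 2.04; fold change = 2^-2.04 = 0.243
BAX10 has the largest |ΔΔCt| = 3.37.

0.097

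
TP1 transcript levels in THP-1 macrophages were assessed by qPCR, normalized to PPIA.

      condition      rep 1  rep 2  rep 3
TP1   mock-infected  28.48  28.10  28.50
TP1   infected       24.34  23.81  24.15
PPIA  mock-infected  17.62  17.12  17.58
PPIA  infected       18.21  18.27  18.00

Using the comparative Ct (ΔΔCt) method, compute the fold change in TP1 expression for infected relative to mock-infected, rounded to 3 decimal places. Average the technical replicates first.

Mean Ct: TP1 mock-infected 28.360; TP1 infected 24.100; PPIA mock-infected 17.440; PPIA infected 18.160
ΔCt(mock-infected) = 28.360 − 17.440 = 10.920
ΔCt(infected) = 24.100 − 18.160 = 5.940
ΔΔCt = 5.940 − 10.920 = -4.980
Fold change = 2^(−(-4.980)) = 2^4.980 = 31.5594

31.559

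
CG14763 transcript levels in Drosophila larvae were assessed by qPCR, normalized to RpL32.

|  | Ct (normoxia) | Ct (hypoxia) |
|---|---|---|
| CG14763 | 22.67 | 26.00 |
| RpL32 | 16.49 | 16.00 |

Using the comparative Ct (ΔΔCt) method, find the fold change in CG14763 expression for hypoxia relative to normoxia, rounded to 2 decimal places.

0.07

ΔCt(normoxia) = 22.670 − 16.490 = 6.180
ΔCt(hypoxia) = 26.000 − 16.000 = 10.000
ΔΔCt = 10.000 − 6.180 = 3.820
Fold change = 2^(−3.820) = 0.071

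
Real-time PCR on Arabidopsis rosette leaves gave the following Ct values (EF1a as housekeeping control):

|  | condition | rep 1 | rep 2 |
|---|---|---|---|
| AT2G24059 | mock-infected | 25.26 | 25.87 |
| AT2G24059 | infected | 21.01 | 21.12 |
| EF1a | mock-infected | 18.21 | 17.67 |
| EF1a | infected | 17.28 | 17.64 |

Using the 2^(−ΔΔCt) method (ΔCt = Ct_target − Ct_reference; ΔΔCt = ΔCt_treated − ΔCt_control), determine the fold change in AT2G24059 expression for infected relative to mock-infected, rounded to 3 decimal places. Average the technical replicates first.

Mean Ct: AT2G24059 mock-infected 25.565; AT2G24059 infected 21.065; EF1a mock-infected 17.940; EF1a infected 17.460
ΔCt(mock-infected) = 25.565 − 17.940 = 7.625
ΔCt(infected) = 21.065 − 17.460 = 3.605
ΔΔCt = 3.605 − 7.625 = -4.020
Fold change = 2^(−(-4.020)) = 2^4.020 = 16.2234

16.223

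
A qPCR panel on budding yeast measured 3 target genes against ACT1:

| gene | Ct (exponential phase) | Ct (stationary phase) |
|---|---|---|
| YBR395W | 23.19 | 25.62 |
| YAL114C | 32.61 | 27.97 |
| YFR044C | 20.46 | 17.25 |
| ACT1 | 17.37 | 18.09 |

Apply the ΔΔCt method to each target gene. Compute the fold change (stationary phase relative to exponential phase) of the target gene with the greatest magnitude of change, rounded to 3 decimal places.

YBR395W: ΔΔCt = (25.62−18.09) − (23.19−17.37) = 7.53 − 5.82 = 1.71; fold change = 2^-1.71 = 0.306
YAL114C: ΔΔCt = (27.97−18.09) − (32.61−17.37) = 9.88 − 15.24 = -5.36; fold change = 2^5.36 = 41.070
YFR044C: ΔΔCt = (17.25−18.09) − (20.46−17.37) = -0.84 − 3.09 = -3.93; fold change = 2^3.93 = 15.242
YAL114C has the largest |ΔΔCt| = 5.36.

41.070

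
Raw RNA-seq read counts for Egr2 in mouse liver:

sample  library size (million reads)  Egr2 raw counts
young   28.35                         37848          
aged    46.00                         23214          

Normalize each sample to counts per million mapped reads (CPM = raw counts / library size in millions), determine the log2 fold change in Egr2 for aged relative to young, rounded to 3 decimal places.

-1.404

CPM(young) = 37848 / 28.35 = 1335.0265
CPM(aged) = 23214 / 46.00 = 504.6522
Fold change = 504.6522 / 1335.0265 = 0.37801
log2(0.37801) = -1.4035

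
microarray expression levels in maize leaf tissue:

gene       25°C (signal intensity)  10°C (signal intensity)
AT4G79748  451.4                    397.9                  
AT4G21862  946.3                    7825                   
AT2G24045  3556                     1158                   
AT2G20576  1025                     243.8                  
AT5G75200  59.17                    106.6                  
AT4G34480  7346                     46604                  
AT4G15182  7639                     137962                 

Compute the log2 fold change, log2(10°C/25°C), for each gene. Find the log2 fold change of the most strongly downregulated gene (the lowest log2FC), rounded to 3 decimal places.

-2.072

log2(397.9/451.4) = -0.182  (AT4G79748)
log2(7825/946.3) = 3.048  (AT4G21862)
log2(1158/3556) = -1.619  (AT2G24045)
log2(243.8/1025) = -2.072  (AT2G20576)
log2(106.6/59.17) = 0.849  (AT5G75200)
log2(46604/7346) = 2.665  (AT4G34480)
log2(137962/7639) = 4.175  (AT4G15182)
AT2G20576 is most strongly downregulated.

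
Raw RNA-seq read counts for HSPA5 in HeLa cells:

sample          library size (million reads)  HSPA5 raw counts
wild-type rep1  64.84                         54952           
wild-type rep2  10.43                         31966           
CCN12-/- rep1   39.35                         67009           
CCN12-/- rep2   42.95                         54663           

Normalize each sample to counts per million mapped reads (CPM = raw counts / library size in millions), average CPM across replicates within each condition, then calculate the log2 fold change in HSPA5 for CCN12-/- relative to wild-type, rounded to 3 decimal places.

-0.395

CPM(wild-type rep1) = 54952 / 64.84 = 847.5015
CPM(wild-type rep2) = 31966 / 10.43 = 3064.8130
CPM(CCN12-/- rep1) = 67009 / 39.35 = 1702.8971
CPM(CCN12-/- rep2) = 54663 / 42.95 = 1272.7125
mean CPM(wild-type) = 1956.1573; mean CPM(CCN12-/-) = 1487.8048
Fold change = 1487.8048 / 1956.1573 = 0.76058
log2(0.76058) = -0.3948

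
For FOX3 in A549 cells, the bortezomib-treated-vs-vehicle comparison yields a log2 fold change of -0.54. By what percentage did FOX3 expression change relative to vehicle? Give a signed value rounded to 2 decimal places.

Fold change = 2^(-0.54) = 0.6878
Percent change = (FC − 1) × 100% = (0.6878 − 1) × 100 = -31.22%

-31.22%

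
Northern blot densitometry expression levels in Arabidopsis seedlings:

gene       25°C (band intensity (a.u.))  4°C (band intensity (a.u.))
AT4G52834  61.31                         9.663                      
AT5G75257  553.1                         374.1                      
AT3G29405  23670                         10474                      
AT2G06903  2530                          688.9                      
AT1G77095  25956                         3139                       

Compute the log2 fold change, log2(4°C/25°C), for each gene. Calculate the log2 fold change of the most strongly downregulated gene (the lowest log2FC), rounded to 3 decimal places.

-3.048

log2(9.663/61.31) = -2.666  (AT4G52834)
log2(374.1/553.1) = -0.564  (AT5G75257)
log2(10474/23670) = -1.176  (AT3G29405)
log2(688.9/2530) = -1.877  (AT2G06903)
log2(3139/25956) = -3.048  (AT1G77095)
AT1G77095 is most strongly downregulated.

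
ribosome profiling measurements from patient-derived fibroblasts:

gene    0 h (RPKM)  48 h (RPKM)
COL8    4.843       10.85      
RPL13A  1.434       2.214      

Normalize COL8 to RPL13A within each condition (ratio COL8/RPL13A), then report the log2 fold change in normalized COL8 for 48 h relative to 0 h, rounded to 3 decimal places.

COL8/RPL13A (0 h) = 4.843 / 1.434 = 3.3773
COL8/RPL13A (48 h) = 10.85 / 2.214 = 4.9006
Fold change = 4.9006 / 3.3773 = 1.4511
log2(1.4511) = 0.5371

0.537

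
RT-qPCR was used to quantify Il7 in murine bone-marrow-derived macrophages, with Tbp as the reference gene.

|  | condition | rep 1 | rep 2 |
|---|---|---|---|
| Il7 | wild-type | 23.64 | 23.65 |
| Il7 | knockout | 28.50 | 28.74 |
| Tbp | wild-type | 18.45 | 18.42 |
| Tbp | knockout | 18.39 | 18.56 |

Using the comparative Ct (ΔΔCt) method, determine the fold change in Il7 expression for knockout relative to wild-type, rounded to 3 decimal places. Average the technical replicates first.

0.033

Mean Ct: Il7 wild-type 23.645; Il7 knockout 28.620; Tbp wild-type 18.435; Tbp knockout 18.475
ΔCt(wild-type) = 23.645 − 18.435 = 5.210
ΔCt(knockout) = 28.620 − 18.475 = 10.145
ΔΔCt = 10.145 − 5.210 = 4.935
Fold change = 2^(−4.935) = 0.0327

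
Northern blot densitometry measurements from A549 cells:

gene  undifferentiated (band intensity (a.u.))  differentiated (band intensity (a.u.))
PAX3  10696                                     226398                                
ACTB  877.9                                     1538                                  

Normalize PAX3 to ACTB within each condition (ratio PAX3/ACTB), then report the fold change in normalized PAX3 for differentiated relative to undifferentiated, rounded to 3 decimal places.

PAX3/ACTB (undifferentiated) = 10696 / 877.9 = 12.184
PAX3/ACTB (differentiated) = 226398 / 1538 = 147.2
Fold change = 147.2 / 12.184 = 12.0820

12.082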